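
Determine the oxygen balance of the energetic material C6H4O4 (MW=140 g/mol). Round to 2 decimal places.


OB = -1600 * (2C + H/2 - O) / MW
Inner = 2*6 + 4/2 - 4 = 10.00
OB = -1600 * 10.00 / 140 = -114.29%


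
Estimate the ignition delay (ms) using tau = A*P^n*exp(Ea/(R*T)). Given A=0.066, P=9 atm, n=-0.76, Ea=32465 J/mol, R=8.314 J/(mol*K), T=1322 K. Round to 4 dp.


tau = A * P^n * exp(Ea/(R*T))
P^n = 9^(-0.76) = 0.18826765
Ea/(R*T) = 32465/(8.314*1322) = 2.953751
exp(Ea/(R*T)) = 19.177761
tau = 0.066 * 0.18826765 * 19.177761 = 0.2383 ms


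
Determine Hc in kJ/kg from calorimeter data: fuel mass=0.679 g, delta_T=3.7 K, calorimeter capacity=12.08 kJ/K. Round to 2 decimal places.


Hc = C_cal * delta_T / m_fuel
Q_released = 12.08 * 3.7 = 44.6960 kJ
m_fuel = 0.679 g = 0.679/1000 kg = 0.000679 kg
Hc = 44.6960 / 0.000679 = 65826.22 kJ/kg


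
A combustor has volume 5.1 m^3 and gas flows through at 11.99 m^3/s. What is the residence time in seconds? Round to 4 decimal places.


tau = V / Q_flow
tau = 5.1 / 11.99 = 0.4254 s


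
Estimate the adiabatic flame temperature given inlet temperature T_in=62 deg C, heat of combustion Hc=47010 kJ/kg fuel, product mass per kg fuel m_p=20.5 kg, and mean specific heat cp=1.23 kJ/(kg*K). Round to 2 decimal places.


T_ad = T_in + Hc / (m_p * cp)
Denominator = 20.5 * 1.23 = 25.2150
Temperature rise = 47010 / 25.2150 = 1864.37 K
T_ad = 62 + 1864.37 = 1926.37 deg C


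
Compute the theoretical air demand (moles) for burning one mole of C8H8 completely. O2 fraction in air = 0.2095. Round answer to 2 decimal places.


Balanced combustion: C8H8 + 10 O2 -> 8 CO2 + 4 H2O
O2 needed = C + H/4 = 8 + 8/4 = 10.00 moles
Air moles = O2 / 0.2095 = 10.00 / 0.2095 = 47.73 moles air


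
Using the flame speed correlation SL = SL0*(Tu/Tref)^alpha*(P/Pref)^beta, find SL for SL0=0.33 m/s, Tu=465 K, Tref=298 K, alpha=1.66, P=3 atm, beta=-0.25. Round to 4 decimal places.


SL = SL0 * (Tu/Tref)^alpha * (P/Pref)^beta
T ratio = 465/298 = 1.56040268
(T ratio)^alpha = 1.56040268^1.66 = 2.093018
(P/Pref)^beta = 3^(-0.25) = 0.759836
SL = 0.33 * 2.093018 * 0.759836 = 0.5248 m/s


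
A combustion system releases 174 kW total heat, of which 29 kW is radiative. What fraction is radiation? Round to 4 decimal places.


f_rad = Q_rad / Q_total
f_rad = 29 / 174 = 0.1667


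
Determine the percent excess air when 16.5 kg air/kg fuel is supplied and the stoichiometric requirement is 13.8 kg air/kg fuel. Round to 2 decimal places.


Excess air = actual - stoichiometric = 16.5 - 13.8 = 2.70 kg/kg fuel
Excess air % = (excess / stoich) * 100 = (2.70 / 13.8) * 100 = 19.57%


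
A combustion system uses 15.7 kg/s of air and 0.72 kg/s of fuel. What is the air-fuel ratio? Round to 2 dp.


AFR = m_air / m_fuel
AFR = 15.7 / 0.72 = 21.81


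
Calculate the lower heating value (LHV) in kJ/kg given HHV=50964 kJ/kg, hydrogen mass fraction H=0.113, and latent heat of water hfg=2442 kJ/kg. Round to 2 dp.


LHV = HHV - hfg * 9 * H
Water correction = 2442 * 9 * 0.113 = 2483.514 kJ/kg
LHV = 50964 - 2483.514 = 48480.49 kJ/kg


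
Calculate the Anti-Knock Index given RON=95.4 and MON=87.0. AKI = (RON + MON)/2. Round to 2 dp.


AKI = (RON + MON) / 2
AKI = (95.4 + 87.0) / 2
AKI = 182.4 / 2 = 91.20


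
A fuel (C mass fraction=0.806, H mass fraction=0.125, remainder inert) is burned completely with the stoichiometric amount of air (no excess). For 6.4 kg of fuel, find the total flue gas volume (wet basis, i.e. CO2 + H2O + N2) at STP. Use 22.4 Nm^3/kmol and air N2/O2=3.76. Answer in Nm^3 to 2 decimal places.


Per kg fuel: CO2 = (C/12 kmol)*22.4 = (0.806/12)*22.4 = 1.50453 Nm^3
Per kg fuel: H2O = (H/2 kmol)*22.4 = (0.125/2)*22.4 = 1.40000 Nm^3
O2 needed per kg fuel = C/12 + H/4 = 0.806/12 + 0.125/4 = 0.09841667 kmol
Per kg fuel: N2 = O2*3.76*22.4 = 0.09841667*3.76*22.4 = 8.28905 Nm^3
Total per kg = 1.50453 + 1.40000 + 8.28905 = 11.19358 Nm^3
Total = 11.19358 * 6.4 = 71.64 Nm^3


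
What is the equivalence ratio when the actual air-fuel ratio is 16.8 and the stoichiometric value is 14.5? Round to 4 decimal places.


phi = AFR_stoich / AFR_actual
phi = 14.5 / 16.8 = 0.8631


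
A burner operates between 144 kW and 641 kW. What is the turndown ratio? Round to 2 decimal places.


TDR = Q_max / Q_min
TDR = 641 / 144 = 4.45


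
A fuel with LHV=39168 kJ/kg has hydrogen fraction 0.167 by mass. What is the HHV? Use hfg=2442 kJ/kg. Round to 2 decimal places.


HHV = LHV + hfg * 9 * H
Water addition = 2442 * 9 * 0.167 = 3670.326 kJ/kg
HHV = 39168 + 3670.326 = 42838.33 kJ/kg


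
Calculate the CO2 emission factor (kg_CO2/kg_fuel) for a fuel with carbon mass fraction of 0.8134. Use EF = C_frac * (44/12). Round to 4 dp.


EF = C_frac * (M_CO2 / M_C)
EF = 0.8134 * (44/12)
EF = 0.8134 * 3.666667 = 2.9825 kg_CO2/kg_fuel


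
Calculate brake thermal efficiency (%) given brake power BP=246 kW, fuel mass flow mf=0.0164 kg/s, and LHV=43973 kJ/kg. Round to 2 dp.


eta_BTE = (BP / (mf * LHV)) * 100
Denominator = 0.0164 * 43973 = 721.1572 kW
eta_BTE = (246 / 721.1572) * 100 = 34.11%


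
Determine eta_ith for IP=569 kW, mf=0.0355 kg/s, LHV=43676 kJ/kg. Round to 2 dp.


eta_ith = (IP / (mf * LHV)) * 100
Denominator = 0.0355 * 43676 = 1550.4980 kW
eta_ith = (569 / 1550.4980) * 100 = 36.70%


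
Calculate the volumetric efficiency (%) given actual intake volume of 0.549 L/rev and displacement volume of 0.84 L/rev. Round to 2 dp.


eta_v = (V_actual / V_disp) * 100
Ratio = 0.549 / 0.84 = 0.6536
eta_v = 0.6536 * 100 = 65.36%


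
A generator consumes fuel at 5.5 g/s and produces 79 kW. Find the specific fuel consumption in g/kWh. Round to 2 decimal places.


SFC = (mf / BP) * 3600
Rate = 5.5 / 79 = 0.069620 g/(s*kW)
SFC = 0.069620 * 3600 = 250.63 g/kWh


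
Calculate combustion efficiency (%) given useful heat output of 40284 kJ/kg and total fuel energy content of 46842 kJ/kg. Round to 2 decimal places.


Efficiency = (Q_useful / Q_fuel) * 100
Efficiency = (40284 / 46842) * 100
Efficiency = 0.8600 * 100 = 86.00%


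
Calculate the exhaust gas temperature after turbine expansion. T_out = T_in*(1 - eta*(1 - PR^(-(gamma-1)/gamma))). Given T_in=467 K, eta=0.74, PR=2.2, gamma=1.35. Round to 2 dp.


T_out = T_in * (1 - eta * (1 - PR^(-(gamma-1)/gamma)))
Exponent = -(1.35-1)/1.35 = -0.25925926
PR^exp = 2.2^(-0.25925926) = 0.81512413
Factor = 1 - 0.74*(1 - 0.81512413) = 0.86319186
T_out = 467 * 0.86319186 = 403.11 K


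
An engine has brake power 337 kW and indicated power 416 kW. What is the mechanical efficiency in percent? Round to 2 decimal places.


eta_mech = (BP / IP) * 100
Ratio = 337 / 416 = 0.8101
eta_mech = 0.8101 * 100 = 81.01%


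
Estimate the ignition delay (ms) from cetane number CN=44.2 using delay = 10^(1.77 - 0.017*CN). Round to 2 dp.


delay = 10^(1.77 - 0.017*CN)
Exponent = 1.77 - 0.017*44.2 = 1.0186
delay = 10^1.0186 = 10.44 ms


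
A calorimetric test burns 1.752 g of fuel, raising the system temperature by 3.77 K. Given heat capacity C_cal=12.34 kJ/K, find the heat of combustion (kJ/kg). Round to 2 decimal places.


Hc = C_cal * delta_T / m_fuel
Q_released = 12.34 * 3.77 = 46.5218 kJ
m_fuel = 1.752 g = 1.752/1000 kg = 0.001752 kg
Hc = 46.5218 / 0.001752 = 26553.54 kJ/kg


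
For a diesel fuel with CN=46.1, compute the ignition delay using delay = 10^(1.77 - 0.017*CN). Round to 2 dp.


delay = 10^(1.77 - 0.017*CN)
Exponent = 1.77 - 0.017*46.1 = 0.9863
delay = 10^0.9863 = 9.69 ms


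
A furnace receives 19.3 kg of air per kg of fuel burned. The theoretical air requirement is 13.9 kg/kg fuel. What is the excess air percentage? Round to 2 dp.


Excess air = actual - stoichiometric = 19.3 - 13.9 = 5.40 kg/kg fuel
Excess air % = (excess / stoich) * 100 = (5.40 / 13.9) * 100 = 38.85%


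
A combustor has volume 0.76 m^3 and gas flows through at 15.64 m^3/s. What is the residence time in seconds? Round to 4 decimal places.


tau = V / Q_flow
tau = 0.76 / 15.64 = 0.0486 s


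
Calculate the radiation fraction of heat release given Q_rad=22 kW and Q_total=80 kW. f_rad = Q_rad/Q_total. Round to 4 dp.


f_rad = Q_rad / Q_total
f_rad = 22 / 80 = 0.2750


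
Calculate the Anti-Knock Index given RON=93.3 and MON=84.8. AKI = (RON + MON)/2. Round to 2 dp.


AKI = (RON + MON) / 2
AKI = (93.3 + 84.8) / 2
AKI = 178.1 / 2 = 89.05


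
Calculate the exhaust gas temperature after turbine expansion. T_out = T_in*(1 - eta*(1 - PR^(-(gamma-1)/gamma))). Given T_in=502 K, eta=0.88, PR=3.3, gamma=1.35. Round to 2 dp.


T_out = T_in * (1 - eta * (1 - PR^(-(gamma-1)/gamma)))
Exponent = -(1.35-1)/1.35 = -0.25925926
PR^exp = 3.3^(-0.25925926) = 0.73378775
Factor = 1 - 0.88*(1 - 0.73378775) = 0.76573322
T_out = 502 * 0.76573322 = 384.40 K


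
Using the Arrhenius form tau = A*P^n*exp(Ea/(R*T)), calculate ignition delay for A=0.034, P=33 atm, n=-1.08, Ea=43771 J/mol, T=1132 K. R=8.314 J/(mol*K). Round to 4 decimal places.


tau = A * P^n * exp(Ea/(R*T))
P^n = 33^(-1.08) = 0.02290894
Ea/(R*T) = 43771/(8.314*1132) = 4.650825
exp(Ea/(R*T)) = 104.671330
tau = 0.034 * 0.02290894 * 104.671330 = 0.0815 ms


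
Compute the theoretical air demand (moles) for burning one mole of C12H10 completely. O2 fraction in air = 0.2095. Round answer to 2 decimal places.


Balanced combustion: C12H10 + 14.5 O2 -> 12 CO2 + 5 H2O
O2 needed = C + H/4 = 12 + 10/4 = 14.50 moles
Air moles = O2 / 0.2095 = 14.50 / 0.2095 = 69.21 moles air


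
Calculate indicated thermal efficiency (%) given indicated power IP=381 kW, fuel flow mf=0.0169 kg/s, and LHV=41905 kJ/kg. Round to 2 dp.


eta_ith = (IP / (mf * LHV)) * 100
Denominator = 0.0169 * 41905 = 708.1945 kW
eta_ith = (381 / 708.1945) * 100 = 53.80%


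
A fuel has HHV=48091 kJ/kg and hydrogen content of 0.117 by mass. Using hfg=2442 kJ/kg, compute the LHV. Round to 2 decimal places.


LHV = HHV - hfg * 9 * H
Water correction = 2442 * 9 * 0.117 = 2571.426 kJ/kg
LHV = 48091 - 2571.426 = 45519.57 kJ/kg


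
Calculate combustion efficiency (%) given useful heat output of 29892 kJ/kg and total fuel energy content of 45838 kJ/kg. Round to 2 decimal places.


Efficiency = (Q_useful / Q_fuel) * 100
Efficiency = (29892 / 45838) * 100
Efficiency = 0.6521 * 100 = 65.21%


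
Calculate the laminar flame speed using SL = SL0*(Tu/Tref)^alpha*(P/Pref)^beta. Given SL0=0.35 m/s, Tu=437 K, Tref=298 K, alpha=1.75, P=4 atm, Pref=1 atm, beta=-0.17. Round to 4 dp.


SL = SL0 * (Tu/Tref)^alpha * (P/Pref)^beta
T ratio = 437/298 = 1.46644295
(T ratio)^alpha = 1.46644295^1.75 = 1.954178
(P/Pref)^beta = 4^(-0.17) = 0.790041
SL = 0.35 * 1.954178 * 0.790041 = 0.5404 m/s


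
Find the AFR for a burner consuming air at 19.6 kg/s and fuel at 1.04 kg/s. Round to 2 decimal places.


AFR = m_air / m_fuel
AFR = 19.6 / 1.04 = 18.85


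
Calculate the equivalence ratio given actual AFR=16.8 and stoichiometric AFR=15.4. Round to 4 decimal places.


phi = AFR_stoich / AFR_actual
phi = 15.4 / 16.8 = 0.9167


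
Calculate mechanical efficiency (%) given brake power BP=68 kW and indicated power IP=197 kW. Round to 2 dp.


eta_mech = (BP / IP) * 100
Ratio = 68 / 197 = 0.3452
eta_mech = 0.3452 * 100 = 34.52%


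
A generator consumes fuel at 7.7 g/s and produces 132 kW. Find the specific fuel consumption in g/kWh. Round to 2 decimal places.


SFC = (mf / BP) * 3600
Rate = 7.7 / 132 = 0.058333 g/(s*kW)
SFC = 0.058333 * 3600 = 210.00 g/kWh


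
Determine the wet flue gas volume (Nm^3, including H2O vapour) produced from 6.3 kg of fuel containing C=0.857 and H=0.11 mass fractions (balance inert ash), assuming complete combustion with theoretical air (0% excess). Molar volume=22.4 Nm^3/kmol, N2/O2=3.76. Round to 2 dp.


Per kg fuel: CO2 = (C/12 kmol)*22.4 = (0.857/12)*22.4 = 1.59973 Nm^3
Per kg fuel: H2O = (H/2 kmol)*22.4 = (0.11/2)*22.4 = 1.23200 Nm^3
O2 needed per kg fuel = C/12 + H/4 = 0.857/12 + 0.11/4 = 0.09891667 kmol
Per kg fuel: N2 = O2*3.76*22.4 = 0.09891667*3.76*22.4 = 8.33116 Nm^3
Total per kg = 1.59973 + 1.23200 + 8.33116 = 11.16289 Nm^3
Total = 11.16289 * 6.3 = 70.33 Nm^3


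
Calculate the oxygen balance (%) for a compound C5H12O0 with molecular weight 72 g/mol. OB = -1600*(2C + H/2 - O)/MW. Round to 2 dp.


OB = -1600 * (2C + H/2 - O) / MW
Inner = 2*5 + 12/2 - 0 = 16.00
OB = -1600 * 16.00 / 72 = -355.56%


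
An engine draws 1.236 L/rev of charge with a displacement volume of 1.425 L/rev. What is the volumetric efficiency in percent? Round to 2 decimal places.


eta_v = (V_actual / V_disp) * 100
Ratio = 1.236 / 1.425 = 0.8674
eta_v = 0.8674 * 100 = 86.74%


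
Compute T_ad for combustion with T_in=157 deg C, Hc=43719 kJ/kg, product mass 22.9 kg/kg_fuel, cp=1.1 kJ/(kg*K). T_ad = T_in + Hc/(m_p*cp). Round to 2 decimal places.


T_ad = T_in + Hc / (m_p * cp)
Denominator = 22.9 * 1.1 = 25.1900
Temperature rise = 43719 / 25.1900 = 1735.57 K
T_ad = 157 + 1735.57 = 1892.57 deg C


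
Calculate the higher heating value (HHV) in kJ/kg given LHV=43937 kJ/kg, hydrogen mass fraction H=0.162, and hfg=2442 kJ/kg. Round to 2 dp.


HHV = LHV + hfg * 9 * H
Water addition = 2442 * 9 * 0.162 = 3560.436 kJ/kg
HHV = 43937 + 3560.436 = 47497.44 kJ/kg


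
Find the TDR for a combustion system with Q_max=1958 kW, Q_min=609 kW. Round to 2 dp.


TDR = Q_max / Q_min
TDR = 1958 / 609 = 3.22


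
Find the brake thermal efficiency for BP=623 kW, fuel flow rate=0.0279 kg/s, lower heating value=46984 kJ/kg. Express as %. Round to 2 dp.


eta_BTE = (BP / (mf * LHV)) * 100
Denominator = 0.0279 * 46984 = 1310.8536 kW
eta_BTE = (623 / 1310.8536) * 100 = 47.53%


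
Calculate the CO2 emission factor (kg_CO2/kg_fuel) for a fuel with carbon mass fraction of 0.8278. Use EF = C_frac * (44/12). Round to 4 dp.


EF = C_frac * (M_CO2 / M_C)
EF = 0.8278 * (44/12)
EF = 0.8278 * 3.666667 = 3.0353 kg_CO2/kg_fuel


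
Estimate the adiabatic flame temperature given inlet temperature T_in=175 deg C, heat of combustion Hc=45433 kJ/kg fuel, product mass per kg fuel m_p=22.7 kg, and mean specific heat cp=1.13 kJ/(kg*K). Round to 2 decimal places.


T_ad = T_in + Hc / (m_p * cp)
Denominator = 22.7 * 1.13 = 25.6510
Temperature rise = 45433 / 25.6510 = 1771.20 K
T_ad = 175 + 1771.20 = 1946.20 deg C


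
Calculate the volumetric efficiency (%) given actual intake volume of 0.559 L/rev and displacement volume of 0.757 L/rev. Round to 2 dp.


eta_v = (V_actual / V_disp) * 100
Ratio = 0.559 / 0.757 = 0.7384
eta_v = 0.7384 * 100 = 73.84%


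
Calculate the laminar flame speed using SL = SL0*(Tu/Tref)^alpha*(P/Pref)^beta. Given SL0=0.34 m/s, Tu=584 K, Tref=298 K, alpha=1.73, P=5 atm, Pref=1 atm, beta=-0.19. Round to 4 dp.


SL = SL0 * (Tu/Tref)^alpha * (P/Pref)^beta
T ratio = 584/298 = 1.95973154
(T ratio)^alpha = 1.95973154^1.73 = 3.202581
(P/Pref)^beta = 5^(-0.19) = 0.736539
SL = 0.34 * 3.202581 * 0.736539 = 0.8020 m/s


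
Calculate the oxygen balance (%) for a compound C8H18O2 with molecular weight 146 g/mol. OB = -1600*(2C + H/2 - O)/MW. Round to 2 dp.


OB = -1600 * (2C + H/2 - O) / MW
Inner = 2*8 + 18/2 - 2 = 23.00
OB = -1600 * 23.00 / 146 = -252.05%


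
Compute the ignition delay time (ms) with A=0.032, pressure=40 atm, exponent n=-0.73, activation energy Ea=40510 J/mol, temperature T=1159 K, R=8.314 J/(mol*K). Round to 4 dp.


tau = A * P^n * exp(Ea/(R*T))
P^n = 40^(-0.73) = 0.06768559
Ea/(R*T) = 40510/(8.314*1159) = 4.204059
exp(Ea/(R*T)) = 66.957551
tau = 0.032 * 0.06768559 * 66.957551 = 0.1450 ms


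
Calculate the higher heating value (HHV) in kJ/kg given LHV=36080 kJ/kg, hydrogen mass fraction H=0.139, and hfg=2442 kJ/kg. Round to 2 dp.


HHV = LHV + hfg * 9 * H
Water addition = 2442 * 9 * 0.139 = 3054.942 kJ/kg
HHV = 36080 + 3054.942 = 39134.94 kJ/kg


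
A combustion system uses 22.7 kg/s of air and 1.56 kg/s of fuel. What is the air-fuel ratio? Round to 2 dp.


AFR = m_air / m_fuel
AFR = 22.7 / 1.56 = 14.55


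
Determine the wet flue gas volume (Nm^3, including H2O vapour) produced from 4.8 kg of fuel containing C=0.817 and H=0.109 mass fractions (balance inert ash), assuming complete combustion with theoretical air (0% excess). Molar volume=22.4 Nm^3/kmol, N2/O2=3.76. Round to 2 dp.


Per kg fuel: CO2 = (C/12 kmol)*22.4 = (0.817/12)*22.4 = 1.52507 Nm^3
Per kg fuel: H2O = (H/2 kmol)*22.4 = (0.109/2)*22.4 = 1.22080 Nm^3
O2 needed per kg fuel = C/12 + H/4 = 0.817/12 + 0.109/4 = 0.09533333 kmol
Per kg fuel: N2 = O2*3.76*22.4 = 0.09533333*3.76*22.4 = 8.02935 Nm^3
Total per kg = 1.52507 + 1.22080 + 8.02935 = 10.77522 Nm^3
Total = 10.77522 * 4.8 = 51.72 Nm^3


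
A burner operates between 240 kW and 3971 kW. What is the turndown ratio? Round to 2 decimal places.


TDR = Q_max / Q_min
TDR = 3971 / 240 = 16.55


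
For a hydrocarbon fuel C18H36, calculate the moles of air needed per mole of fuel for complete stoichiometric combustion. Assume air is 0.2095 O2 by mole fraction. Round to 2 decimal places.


Balanced combustion: C18H36 + 27 O2 -> 18 CO2 + 18 H2O
O2 needed = C + H/4 = 18 + 36/4 = 27.00 moles
Air moles = O2 / 0.2095 = 27.00 / 0.2095 = 128.88 moles air


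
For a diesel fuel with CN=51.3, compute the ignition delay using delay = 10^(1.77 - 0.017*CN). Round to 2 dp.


delay = 10^(1.77 - 0.017*CN)
Exponent = 1.77 - 0.017*51.3 = 0.8979
delay = 10^0.8979 = 7.90 ms


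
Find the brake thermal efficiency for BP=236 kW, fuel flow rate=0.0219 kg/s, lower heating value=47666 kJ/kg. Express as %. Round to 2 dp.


eta_BTE = (BP / (mf * LHV)) * 100
Denominator = 0.0219 * 47666 = 1043.8854 kW
eta_BTE = (236 / 1043.8854) * 100 = 22.61%


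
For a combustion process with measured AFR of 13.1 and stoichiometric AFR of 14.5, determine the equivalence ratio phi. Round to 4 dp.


phi = AFR_stoich / AFR_actual
phi = 14.5 / 13.1 = 1.1069


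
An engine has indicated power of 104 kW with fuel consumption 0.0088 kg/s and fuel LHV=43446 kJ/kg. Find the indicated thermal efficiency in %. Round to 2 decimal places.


eta_ith = (IP / (mf * LHV)) * 100
Denominator = 0.0088 * 43446 = 382.3248 kW
eta_ith = (104 / 382.3248) * 100 = 27.20%


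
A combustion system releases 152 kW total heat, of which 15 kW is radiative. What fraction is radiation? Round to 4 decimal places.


f_rad = Q_rad / Q_total
f_rad = 15 / 152 = 0.0987


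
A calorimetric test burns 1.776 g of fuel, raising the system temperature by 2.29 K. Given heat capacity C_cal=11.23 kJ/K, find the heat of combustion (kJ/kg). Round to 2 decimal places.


Hc = C_cal * delta_T / m_fuel
Q_released = 11.23 * 2.29 = 25.7167 kJ
m_fuel = 1.776 g = 1.776/1000 kg = 0.001776 kg
Hc = 25.7167 / 0.001776 = 14480.12 kJ/kg


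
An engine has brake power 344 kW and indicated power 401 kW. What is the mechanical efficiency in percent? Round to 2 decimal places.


eta_mech = (BP / IP) * 100
Ratio = 344 / 401 = 0.8579
eta_mech = 0.8579 * 100 = 85.79%


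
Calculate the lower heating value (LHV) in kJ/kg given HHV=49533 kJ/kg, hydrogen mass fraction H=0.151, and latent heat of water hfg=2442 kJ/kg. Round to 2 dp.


LHV = HHV - hfg * 9 * H
Water correction = 2442 * 9 * 0.151 = 3318.678 kJ/kg
LHV = 49533 - 3318.678 = 46214.32 kJ/kg


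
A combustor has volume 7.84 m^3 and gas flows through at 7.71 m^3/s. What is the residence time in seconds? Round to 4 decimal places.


tau = V / Q_flow
tau = 7.84 / 7.71 = 1.0169 s


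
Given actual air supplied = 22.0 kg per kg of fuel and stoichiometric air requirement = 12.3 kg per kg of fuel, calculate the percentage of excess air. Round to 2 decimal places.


Excess air = actual - stoichiometric = 22.0 - 12.3 = 9.70 kg/kg fuel
Excess air % = (excess / stoich) * 100 = (9.70 / 12.3) * 100 = 78.86%


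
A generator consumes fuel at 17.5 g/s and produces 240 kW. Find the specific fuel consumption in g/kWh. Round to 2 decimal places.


SFC = (mf / BP) * 3600
Rate = 17.5 / 240 = 0.072917 g/(s*kW)
SFC = 0.072917 * 3600 = 262.50 g/kWh


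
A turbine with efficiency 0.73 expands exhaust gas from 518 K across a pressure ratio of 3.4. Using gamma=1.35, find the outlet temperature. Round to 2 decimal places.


T_out = T_in * (1 - eta * (1 - PR^(-(gamma-1)/gamma)))
Exponent = -(1.35-1)/1.35 = -0.25925926
PR^exp = 3.4^(-0.25925926) = 0.72813041
Factor = 1 - 0.73*(1 - 0.72813041) = 0.80153520
T_out = 518 * 0.80153520 = 415.20 K


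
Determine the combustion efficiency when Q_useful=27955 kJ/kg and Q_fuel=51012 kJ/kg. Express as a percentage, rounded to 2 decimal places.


Efficiency = (Q_useful / Q_fuel) * 100
Efficiency = (27955 / 51012) * 100
Efficiency = 0.5480 * 100 = 54.80%


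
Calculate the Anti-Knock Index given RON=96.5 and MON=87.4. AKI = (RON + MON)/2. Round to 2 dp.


AKI = (RON + MON) / 2
AKI = (96.5 + 87.4) / 2
AKI = 183.9 / 2 = 91.95


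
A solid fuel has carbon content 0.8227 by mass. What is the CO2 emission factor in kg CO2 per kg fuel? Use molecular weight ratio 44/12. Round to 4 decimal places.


EF = C_frac * (M_CO2 / M_C)
EF = 0.8227 * (44/12)
EF = 0.8227 * 3.666667 = 3.0166 kg_CO2/kg_fuel


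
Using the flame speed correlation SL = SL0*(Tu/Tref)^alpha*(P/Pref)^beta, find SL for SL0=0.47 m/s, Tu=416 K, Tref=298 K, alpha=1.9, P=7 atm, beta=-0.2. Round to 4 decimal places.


SL = SL0 * (Tu/Tref)^alpha * (P/Pref)^beta
T ratio = 416/298 = 1.39597315
(T ratio)^alpha = 1.39597315^1.9 = 1.884805
(P/Pref)^beta = 7^(-0.2) = 0.677611
SL = 0.47 * 1.884805 * 0.677611 = 0.6003 m/s


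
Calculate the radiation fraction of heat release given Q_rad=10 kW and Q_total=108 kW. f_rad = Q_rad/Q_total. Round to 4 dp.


f_rad = Q_rad / Q_total
f_rad = 10 / 108 = 0.0926


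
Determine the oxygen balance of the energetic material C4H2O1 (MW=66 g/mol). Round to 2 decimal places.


OB = -1600 * (2C + H/2 - O) / MW
Inner = 2*4 + 2/2 - 1 = 8.00
OB = -1600 * 8.00 / 66 = -193.94%


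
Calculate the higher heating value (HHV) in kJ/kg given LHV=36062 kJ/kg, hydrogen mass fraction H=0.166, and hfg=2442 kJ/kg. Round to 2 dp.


HHV = LHV + hfg * 9 * H
Water addition = 2442 * 9 * 0.166 = 3648.348 kJ/kg
HHV = 36062 + 3648.348 = 39710.35 kJ/kg


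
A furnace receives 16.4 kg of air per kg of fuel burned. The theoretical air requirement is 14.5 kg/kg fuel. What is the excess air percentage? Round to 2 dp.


Excess air = actual - stoichiometric = 16.4 - 14.5 = 1.90 kg/kg fuel
Excess air % = (excess / stoich) * 100 = (1.90 / 14.5) * 100 = 13.10%


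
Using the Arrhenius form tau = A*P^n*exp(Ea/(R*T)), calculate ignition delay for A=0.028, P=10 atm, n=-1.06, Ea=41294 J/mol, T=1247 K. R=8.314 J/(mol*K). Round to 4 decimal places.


tau = A * P^n * exp(Ea/(R*T))
P^n = 10^(-1.06) = 0.08709636
Ea/(R*T) = 41294/(8.314*1247) = 3.983002
exp(Ea/(R*T)) = 53.677912
tau = 0.028 * 0.08709636 * 53.677912 = 0.1309 ms


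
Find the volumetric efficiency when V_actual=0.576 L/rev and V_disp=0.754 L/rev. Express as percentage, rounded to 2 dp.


eta_v = (V_actual / V_disp) * 100
Ratio = 0.576 / 0.754 = 0.7639
eta_v = 0.7639 * 100 = 76.39%


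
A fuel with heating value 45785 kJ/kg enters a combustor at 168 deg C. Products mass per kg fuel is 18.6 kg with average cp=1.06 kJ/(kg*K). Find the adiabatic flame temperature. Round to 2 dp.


T_ad = T_in + Hc / (m_p * cp)
Denominator = 18.6 * 1.06 = 19.7160
Temperature rise = 45785 / 19.7160 = 2322.23 K
T_ad = 168 + 2322.23 = 2490.23 deg C


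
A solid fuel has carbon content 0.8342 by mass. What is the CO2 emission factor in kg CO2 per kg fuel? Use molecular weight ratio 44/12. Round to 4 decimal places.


EF = C_frac * (M_CO2 / M_C)
EF = 0.8342 * (44/12)
EF = 0.8342 * 3.666667 = 3.0587 kg_CO2/kg_fuel


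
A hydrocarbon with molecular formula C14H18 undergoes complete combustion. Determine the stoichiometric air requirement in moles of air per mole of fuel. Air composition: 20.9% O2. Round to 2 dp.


Balanced combustion: C14H18 + 18.5 O2 -> 14 CO2 + 9 H2O
O2 needed = C + H/4 = 14 + 18/4 = 18.50 moles
Air moles = O2 / 0.209 = 18.50 / 0.209 = 88.52 moles air


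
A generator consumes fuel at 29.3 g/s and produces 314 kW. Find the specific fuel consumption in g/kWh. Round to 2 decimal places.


SFC = (mf / BP) * 3600
Rate = 29.3 / 314 = 0.093312 g/(s*kW)
SFC = 0.093312 * 3600 = 335.92 g/kWh


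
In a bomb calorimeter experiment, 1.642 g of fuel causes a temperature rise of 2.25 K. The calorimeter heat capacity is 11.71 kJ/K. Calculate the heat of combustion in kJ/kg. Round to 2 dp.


Hc = C_cal * delta_T / m_fuel
Q_released = 11.71 * 2.25 = 26.3475 kJ
m_fuel = 1.642 g = 1.642/1000 kg = 0.001642 kg
Hc = 26.3475 / 0.001642 = 16045.98 kJ/kg


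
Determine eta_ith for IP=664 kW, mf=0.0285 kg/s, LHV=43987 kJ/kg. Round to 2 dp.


eta_ith = (IP / (mf * LHV)) * 100
Denominator = 0.0285 * 43987 = 1253.6295 kW
eta_ith = (664 / 1253.6295) * 100 = 52.97%


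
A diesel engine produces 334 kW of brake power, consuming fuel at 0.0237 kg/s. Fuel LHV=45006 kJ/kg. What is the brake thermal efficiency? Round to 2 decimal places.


eta_BTE = (BP / (mf * LHV)) * 100
Denominator = 0.0237 * 45006 = 1066.6422 kW
eta_BTE = (334 / 1066.6422) * 100 = 31.31%


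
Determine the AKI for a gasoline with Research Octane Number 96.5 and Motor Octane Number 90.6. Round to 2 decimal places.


AKI = (RON + MON) / 2
AKI = (96.5 + 90.6) / 2
AKI = 187.1 / 2 = 93.55


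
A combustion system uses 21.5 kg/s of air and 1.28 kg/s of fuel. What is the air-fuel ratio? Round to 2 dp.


AFR = m_air / m_fuel
AFR = 21.5 / 1.28 = 16.80


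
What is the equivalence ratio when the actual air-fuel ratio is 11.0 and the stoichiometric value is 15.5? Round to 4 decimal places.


phi = AFR_stoich / AFR_actual
phi = 15.5 / 11.0 = 1.4091


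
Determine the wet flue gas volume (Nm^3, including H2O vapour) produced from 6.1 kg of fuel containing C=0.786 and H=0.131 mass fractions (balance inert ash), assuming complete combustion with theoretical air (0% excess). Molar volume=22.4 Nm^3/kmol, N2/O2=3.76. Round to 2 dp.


Per kg fuel: CO2 = (C/12 kmol)*22.4 = (0.786/12)*22.4 = 1.46720 Nm^3
Per kg fuel: H2O = (H/2 kmol)*22.4 = (0.131/2)*22.4 = 1.46720 Nm^3
O2 needed per kg fuel = C/12 + H/4 = 0.786/12 + 0.131/4 = 0.09825000 kmol
Per kg fuel: N2 = O2*3.76*22.4 = 0.09825000*3.76*22.4 = 8.27501 Nm^3
Total per kg = 1.46720 + 1.46720 + 8.27501 = 11.20941 Nm^3
Total = 11.20941 * 6.1 = 68.38 Nm^3


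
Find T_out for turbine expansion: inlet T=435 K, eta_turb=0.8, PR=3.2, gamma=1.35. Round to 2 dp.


T_out = T_in * (1 - eta * (1 - PR^(-(gamma-1)/gamma)))
Exponent = -(1.35-1)/1.35 = -0.25925926
PR^exp = 3.2^(-0.25925926) = 0.73966521
Factor = 1 - 0.8*(1 - 0.73966521) = 0.79173217
T_out = 435 * 0.79173217 = 344.40 K


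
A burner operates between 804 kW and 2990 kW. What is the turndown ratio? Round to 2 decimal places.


TDR = Q_max / Q_min
TDR = 2990 / 804 = 3.72


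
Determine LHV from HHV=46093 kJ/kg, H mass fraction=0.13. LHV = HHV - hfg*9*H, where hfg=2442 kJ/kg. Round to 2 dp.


LHV = HHV - hfg * 9 * H
Water correction = 2442 * 9 * 0.13 = 2857.140 kJ/kg
LHV = 46093 - 2857.140 = 43235.86 kJ/kg


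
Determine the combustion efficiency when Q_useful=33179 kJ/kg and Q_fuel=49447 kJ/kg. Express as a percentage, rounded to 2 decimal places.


Efficiency = (Q_useful / Q_fuel) * 100
Efficiency = (33179 / 49447) * 100
Efficiency = 0.6710 * 100 = 67.10%


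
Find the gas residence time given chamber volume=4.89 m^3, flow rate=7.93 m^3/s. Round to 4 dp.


tau = V / Q_flow
tau = 4.89 / 7.93 = 0.6166 s


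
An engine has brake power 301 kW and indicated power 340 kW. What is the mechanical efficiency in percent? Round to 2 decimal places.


eta_mech = (BP / IP) * 100
Ratio = 301 / 340 = 0.8853
eta_mech = 0.8853 * 100 = 88.53%


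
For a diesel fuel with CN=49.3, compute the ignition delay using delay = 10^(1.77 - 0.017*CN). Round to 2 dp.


delay = 10^(1.77 - 0.017*CN)
Exponent = 1.77 - 0.017*49.3 = 0.9319
delay = 10^0.9319 = 8.55 ms


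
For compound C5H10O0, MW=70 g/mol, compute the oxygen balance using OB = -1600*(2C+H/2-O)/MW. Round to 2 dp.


OB = -1600 * (2C + H/2 - O) / MW
Inner = 2*5 + 10/2 - 0 = 15.00
OB = -1600 * 15.00 / 70 = -342.86%


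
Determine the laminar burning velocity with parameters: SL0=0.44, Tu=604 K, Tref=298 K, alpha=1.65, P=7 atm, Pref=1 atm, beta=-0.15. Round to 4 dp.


SL = SL0 * (Tu/Tref)^alpha * (P/Pref)^beta
T ratio = 604/298 = 2.02684564
(T ratio)^alpha = 2.02684564^1.65 = 3.208146
(P/Pref)^beta = 7^(-0.15) = 0.746853
SL = 0.44 * 3.208146 * 0.746853 = 1.0542 m/s


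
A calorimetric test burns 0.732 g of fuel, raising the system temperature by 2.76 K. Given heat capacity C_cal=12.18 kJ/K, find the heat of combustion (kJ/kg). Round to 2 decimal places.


Hc = C_cal * delta_T / m_fuel
Q_released = 12.18 * 2.76 = 33.6168 kJ
m_fuel = 0.732 g = 0.732/1000 kg = 0.000732 kg
Hc = 33.6168 / 0.000732 = 45924.59 kJ/kg


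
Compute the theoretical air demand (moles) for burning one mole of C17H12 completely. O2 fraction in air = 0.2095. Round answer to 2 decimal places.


Balanced combustion: C17H12 + 20 O2 -> 17 CO2 + 6 H2O
O2 needed = C + H/4 = 17 + 12/4 = 20.00 moles
Air moles = O2 / 0.2095 = 20.00 / 0.2095 = 95.47 moles air


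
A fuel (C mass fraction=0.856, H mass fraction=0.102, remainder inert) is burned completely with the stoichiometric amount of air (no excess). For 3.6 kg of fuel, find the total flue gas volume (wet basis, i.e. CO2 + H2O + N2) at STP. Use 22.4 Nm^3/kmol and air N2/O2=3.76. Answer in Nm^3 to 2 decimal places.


Per kg fuel: CO2 = (C/12 kmol)*22.4 = (0.856/12)*22.4 = 1.59787 Nm^3
Per kg fuel: H2O = (H/2 kmol)*22.4 = (0.102/2)*22.4 = 1.14240 Nm^3
O2 needed per kg fuel = C/12 + H/4 = 0.856/12 + 0.102/4 = 0.09683333 kmol
Per kg fuel: N2 = O2*3.76*22.4 = 0.09683333*3.76*22.4 = 8.15569 Nm^3
Total per kg = 1.59787 + 1.14240 + 8.15569 = 10.89596 Nm^3
Total = 10.89596 * 3.6 = 39.23 Nm^3


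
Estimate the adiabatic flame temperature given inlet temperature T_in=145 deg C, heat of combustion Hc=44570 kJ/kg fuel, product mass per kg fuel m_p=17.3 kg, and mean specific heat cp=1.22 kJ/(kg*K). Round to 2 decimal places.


T_ad = T_in + Hc / (m_p * cp)
Denominator = 17.3 * 1.22 = 21.1060
Temperature rise = 44570 / 21.1060 = 2111.72 K
T_ad = 145 + 2111.72 = 2256.72 deg C


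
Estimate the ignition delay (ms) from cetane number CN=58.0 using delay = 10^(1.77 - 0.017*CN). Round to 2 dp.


delay = 10^(1.77 - 0.017*CN)
Exponent = 1.77 - 0.017*58.0 = 0.7840
delay = 10^0.7840 = 6.08 ms


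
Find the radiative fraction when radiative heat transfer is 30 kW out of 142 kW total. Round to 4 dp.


f_rad = Q_rad / Q_total
f_rad = 30 / 142 = 0.2113


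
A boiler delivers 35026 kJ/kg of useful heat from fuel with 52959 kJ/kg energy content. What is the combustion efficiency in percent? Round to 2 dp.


Efficiency = (Q_useful / Q_fuel) * 100
Efficiency = (35026 / 52959) * 100
Efficiency = 0.6614 * 100 = 66.14%


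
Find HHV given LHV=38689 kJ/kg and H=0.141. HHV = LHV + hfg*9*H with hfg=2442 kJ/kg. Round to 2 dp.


HHV = LHV + hfg * 9 * H
Water addition = 2442 * 9 * 0.141 = 3098.898 kJ/kg
HHV = 38689 + 3098.898 = 41787.90 kJ/kg


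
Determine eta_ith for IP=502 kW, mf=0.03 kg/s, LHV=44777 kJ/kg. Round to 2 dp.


eta_ith = (IP / (mf * LHV)) * 100
Denominator = 0.03 * 44777 = 1343.3100 kW
eta_ith = (502 / 1343.3100) * 100 = 37.37%


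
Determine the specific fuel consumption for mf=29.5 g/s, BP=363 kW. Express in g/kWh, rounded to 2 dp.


SFC = (mf / BP) * 3600
Rate = 29.5 / 363 = 0.081267 g/(s*kW)
SFC = 0.081267 * 3600 = 292.56 g/kWh


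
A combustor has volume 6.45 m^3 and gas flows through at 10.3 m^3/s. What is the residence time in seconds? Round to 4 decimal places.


tau = V / Q_flow
tau = 6.45 / 10.3 = 0.6262 s


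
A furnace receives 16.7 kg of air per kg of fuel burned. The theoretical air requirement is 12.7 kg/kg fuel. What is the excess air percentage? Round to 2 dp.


Excess air = actual - stoichiometric = 16.7 - 12.7 = 4.00 kg/kg fuel
Excess air % = (excess / stoich) * 100 = (4.00 / 12.7) * 100 = 31.50%


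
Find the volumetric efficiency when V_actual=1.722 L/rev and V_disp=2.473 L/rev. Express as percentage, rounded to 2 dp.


eta_v = (V_actual / V_disp) * 100
Ratio = 1.722 / 2.473 = 0.6963
eta_v = 0.6963 * 100 = 69.63%


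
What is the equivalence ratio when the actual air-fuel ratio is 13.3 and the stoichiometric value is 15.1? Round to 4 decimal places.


phi = AFR_stoich / AFR_actual
phi = 15.1 / 13.3 = 1.1353


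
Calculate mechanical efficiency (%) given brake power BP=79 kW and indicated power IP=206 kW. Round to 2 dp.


eta_mech = (BP / IP) * 100
Ratio = 79 / 206 = 0.3835
eta_mech = 0.3835 * 100 = 38.35%


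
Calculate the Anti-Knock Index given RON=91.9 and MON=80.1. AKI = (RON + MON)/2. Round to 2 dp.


AKI = (RON + MON) / 2
AKI = (91.9 + 80.1) / 2
AKI = 172.0 / 2 = 86.00


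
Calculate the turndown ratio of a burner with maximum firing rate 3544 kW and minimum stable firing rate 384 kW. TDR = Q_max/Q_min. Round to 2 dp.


TDR = Q_max / Q_min
TDR = 3544 / 384 = 9.23


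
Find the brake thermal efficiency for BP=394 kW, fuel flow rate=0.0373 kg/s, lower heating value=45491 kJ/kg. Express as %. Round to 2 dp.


eta_BTE = (BP / (mf * LHV)) * 100
Denominator = 0.0373 * 45491 = 1696.8143 kW
eta_BTE = (394 / 1696.8143) * 100 = 23.22%


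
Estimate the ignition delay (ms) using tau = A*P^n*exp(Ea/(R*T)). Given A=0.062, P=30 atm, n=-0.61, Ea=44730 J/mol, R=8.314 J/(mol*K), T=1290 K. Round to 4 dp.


tau = A * P^n * exp(Ea/(R*T))
P^n = 30^(-0.61) = 0.12559028
Ea/(R*T) = 44730/(8.314*1290) = 4.170606
exp(Ea/(R*T)) = 64.754684
tau = 0.062 * 0.12559028 * 64.754684 = 0.5042 ms


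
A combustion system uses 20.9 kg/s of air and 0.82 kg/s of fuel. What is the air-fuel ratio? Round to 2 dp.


AFR = m_air / m_fuel
AFR = 20.9 / 0.82 = 25.49


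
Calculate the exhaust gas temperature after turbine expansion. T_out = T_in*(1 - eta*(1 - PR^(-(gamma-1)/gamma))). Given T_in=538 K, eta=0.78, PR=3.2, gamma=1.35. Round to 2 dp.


T_out = T_in * (1 - eta * (1 - PR^(-(gamma-1)/gamma)))
Exponent = -(1.35-1)/1.35 = -0.25925926
PR^exp = 3.2^(-0.25925926) = 0.73966521
Factor = 1 - 0.78*(1 - 0.73966521) = 0.79693886
T_out = 538 * 0.79693886 = 428.75 K


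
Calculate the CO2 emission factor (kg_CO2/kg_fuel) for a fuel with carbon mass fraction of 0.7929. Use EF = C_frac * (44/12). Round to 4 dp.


EF = C_frac * (M_CO2 / M_C)
EF = 0.7929 * (44/12)
EF = 0.7929 * 3.666667 = 2.9073 kg_CO2/kg_fuel


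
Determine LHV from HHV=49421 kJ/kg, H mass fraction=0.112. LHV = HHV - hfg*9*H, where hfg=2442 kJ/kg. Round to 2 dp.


LHV = HHV - hfg * 9 * H
Water correction = 2442 * 9 * 0.112 = 2461.536 kJ/kg
LHV = 49421 - 2461.536 = 46959.46 kJ/kg


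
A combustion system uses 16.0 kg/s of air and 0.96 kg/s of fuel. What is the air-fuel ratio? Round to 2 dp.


AFR = m_air / m_fuel
AFR = 16.0 / 0.96 = 16.67


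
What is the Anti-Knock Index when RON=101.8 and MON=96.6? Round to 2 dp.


AKI = (RON + MON) / 2
AKI = (101.8 + 96.6) / 2
AKI = 198.4 / 2 = 99.20


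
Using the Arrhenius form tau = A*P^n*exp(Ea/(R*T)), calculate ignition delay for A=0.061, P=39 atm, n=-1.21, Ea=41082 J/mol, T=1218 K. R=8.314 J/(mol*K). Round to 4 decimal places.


tau = A * P^n * exp(Ea/(R*T))
P^n = 39^(-1.21) = 0.01187987
Ea/(R*T) = 41082/(8.314*1218) = 4.056900
exp(Ea/(R*T)) = 57.794851
tau = 0.061 * 0.01187987 * 57.794851 = 0.0419 ms


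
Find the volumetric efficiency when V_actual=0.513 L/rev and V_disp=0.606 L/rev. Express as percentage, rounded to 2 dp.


eta_v = (V_actual / V_disp) * 100
Ratio = 0.513 / 0.606 = 0.8465
eta_v = 0.8465 * 100 = 84.65%


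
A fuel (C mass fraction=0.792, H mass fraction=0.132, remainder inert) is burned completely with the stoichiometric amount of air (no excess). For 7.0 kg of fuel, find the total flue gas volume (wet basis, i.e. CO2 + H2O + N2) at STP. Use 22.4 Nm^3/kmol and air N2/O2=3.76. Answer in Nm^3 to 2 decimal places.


Per kg fuel: CO2 = (C/12 kmol)*22.4 = (0.792/12)*22.4 = 1.47840 Nm^3
Per kg fuel: H2O = (H/2 kmol)*22.4 = (0.132/2)*22.4 = 1.47840 Nm^3
O2 needed per kg fuel = C/12 + H/4 = 0.792/12 + 0.132/4 = 0.09900000 kmol
Per kg fuel: N2 = O2*3.76*22.4 = 0.09900000*3.76*22.4 = 8.33818 Nm^3
Total per kg = 1.47840 + 1.47840 + 8.33818 = 11.29498 Nm^3
Total = 11.29498 * 7.0 = 79.06 Nm^3


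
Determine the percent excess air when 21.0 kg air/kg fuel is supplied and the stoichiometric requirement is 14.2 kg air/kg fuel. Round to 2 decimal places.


Excess air = actual - stoichiometric = 21.0 - 14.2 = 6.80 kg/kg fuel
Excess air % = (excess / stoich) * 100 = (6.80 / 14.2) * 100 = 47.89%


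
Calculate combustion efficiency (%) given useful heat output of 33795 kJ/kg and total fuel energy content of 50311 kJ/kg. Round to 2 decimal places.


Efficiency = (Q_useful / Q_fuel) * 100
Efficiency = (33795 / 50311) * 100
Efficiency = 0.6717 * 100 = 67.17%


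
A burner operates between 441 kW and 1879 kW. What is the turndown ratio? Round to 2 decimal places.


TDR = Q_max / Q_min
TDR = 1879 / 441 = 4.26


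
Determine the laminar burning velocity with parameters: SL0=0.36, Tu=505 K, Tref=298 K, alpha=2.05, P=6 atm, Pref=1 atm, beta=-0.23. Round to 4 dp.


SL = SL0 * (Tu/Tref)^alpha * (P/Pref)^beta
T ratio = 505/298 = 1.69463087
(T ratio)^alpha = 1.69463087^2.05 = 2.948519
(P/Pref)^beta = 6^(-0.23) = 0.662255
SL = 0.36 * 2.948519 * 0.662255 = 0.7030 m/s


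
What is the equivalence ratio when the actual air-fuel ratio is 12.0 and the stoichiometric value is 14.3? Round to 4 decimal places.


phi = AFR_stoich / AFR_actual
phi = 14.3 / 12.0 = 1.1917


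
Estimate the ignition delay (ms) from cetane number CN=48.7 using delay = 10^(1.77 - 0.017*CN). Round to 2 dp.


delay = 10^(1.77 - 0.017*CN)
Exponent = 1.77 - 0.017*48.7 = 0.9421
delay = 10^0.9421 = 8.75 ms


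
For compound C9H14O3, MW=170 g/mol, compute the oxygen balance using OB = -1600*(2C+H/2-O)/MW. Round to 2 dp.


OB = -1600 * (2C + H/2 - O) / MW
Inner = 2*9 + 14/2 - 3 = 22.00
OB = -1600 * 22.00 / 170 = -207.06%


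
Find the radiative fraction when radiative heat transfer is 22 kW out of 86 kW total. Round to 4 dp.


f_rad = Q_rad / Q_total
f_rad = 22 / 86 = 0.2558


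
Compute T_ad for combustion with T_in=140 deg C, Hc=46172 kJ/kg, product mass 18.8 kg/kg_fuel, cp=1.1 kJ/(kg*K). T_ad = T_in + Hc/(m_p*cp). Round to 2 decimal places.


T_ad = T_in + Hc / (m_p * cp)
Denominator = 18.8 * 1.1 = 20.6800
Temperature rise = 46172 / 20.6800 = 2232.69 K
T_ad = 140 + 2232.69 = 2372.69 deg C


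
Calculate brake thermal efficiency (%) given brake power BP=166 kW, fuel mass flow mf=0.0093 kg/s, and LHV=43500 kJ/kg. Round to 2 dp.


eta_BTE = (BP / (mf * LHV)) * 100
Denominator = 0.0093 * 43500 = 404.5500 kW
eta_BTE = (166 / 404.5500) * 100 = 41.03%


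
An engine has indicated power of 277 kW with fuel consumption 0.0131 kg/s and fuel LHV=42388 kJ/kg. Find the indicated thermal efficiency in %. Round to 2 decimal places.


eta_ith = (IP / (mf * LHV)) * 100
Denominator = 0.0131 * 42388 = 555.2828 kW
eta_ith = (277 / 555.2828) * 100 = 49.88%


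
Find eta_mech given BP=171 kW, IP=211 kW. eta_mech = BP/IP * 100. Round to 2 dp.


eta_mech = (BP / IP) * 100
Ratio = 171 / 211 = 0.8104
eta_mech = 0.8104 * 100 = 81.04%


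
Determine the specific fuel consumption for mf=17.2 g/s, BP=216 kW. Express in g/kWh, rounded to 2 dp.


SFC = (mf / BP) * 3600
Rate = 17.2 / 216 = 0.079630 g/(s*kW)
SFC = 0.079630 * 3600 = 286.67 g/kWh


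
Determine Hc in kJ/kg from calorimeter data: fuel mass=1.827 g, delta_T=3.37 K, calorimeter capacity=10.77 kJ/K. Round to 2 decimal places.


Hc = C_cal * delta_T / m_fuel
Q_released = 10.77 * 3.37 = 36.2949 kJ
m_fuel = 1.827 g = 1.827/1000 kg = 0.001827 kg
Hc = 36.2949 / 0.001827 = 19865.85 kJ/kg
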